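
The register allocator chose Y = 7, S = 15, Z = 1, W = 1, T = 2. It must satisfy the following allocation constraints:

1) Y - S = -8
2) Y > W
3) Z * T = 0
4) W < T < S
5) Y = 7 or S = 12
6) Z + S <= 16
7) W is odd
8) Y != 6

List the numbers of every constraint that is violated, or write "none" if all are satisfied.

1) Y - S = 7 - 15 = -8  OK
2) Y = 7, W = 1; 7 > 1  OK
3) Z * T = 1 * 2 = 2, not 0  FAIL
4) values 1 < 2 < 15  OK
5) Y = 7 = 7 (first disjunct)  OK
6) Z + S = 1 + 15 = 16; 16 ≤ 16  OK
7) W = 1 is odd  OK
8) Y = 7, and 7 ≠ 6  OK

Constraint 3 does not hold.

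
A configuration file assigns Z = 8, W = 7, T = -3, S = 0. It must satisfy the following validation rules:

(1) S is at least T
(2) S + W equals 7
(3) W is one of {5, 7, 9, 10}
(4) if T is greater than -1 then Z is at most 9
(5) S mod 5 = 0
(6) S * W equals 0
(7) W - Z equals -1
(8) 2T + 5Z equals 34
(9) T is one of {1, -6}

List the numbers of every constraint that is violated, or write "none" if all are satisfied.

(1) S = 0, T = -3; 0 ≥ -3  true
(2) S + W = 0 + 7 = 7  true
(3) W = 7 is in {5, 7, 9, 10}  true
(4) T = -3, not > -1; antecedent false, conditional vacuously true  true
(5) 0 mod 5 = 0  true
(6) S * W = 0 * 7 = 0  true
(7) W - Z = 7 - 8 = -1  true
(8) 2T + 5Z = 2(-3) + 5(8) = 34  true
(9) T = -3 is not in {1, -6}  false

Constraint 9 is violated.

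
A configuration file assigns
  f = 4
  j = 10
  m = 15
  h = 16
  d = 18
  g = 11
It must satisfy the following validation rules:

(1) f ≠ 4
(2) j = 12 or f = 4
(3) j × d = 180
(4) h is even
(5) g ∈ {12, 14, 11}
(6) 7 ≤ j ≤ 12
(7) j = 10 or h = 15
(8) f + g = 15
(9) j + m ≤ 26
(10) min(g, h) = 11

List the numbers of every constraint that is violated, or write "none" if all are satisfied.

(1) f = 4, but 4 is required to differ  ✘
(2) j = 10 ≠ 12, but f = 4 = 4 (second disjunct)  ✔
(3) j × d = 10 × 18 = 180  ✔
(4) h = 16 is even  ✔
(5) g = 11 is in {12, 14, 11}  ✔
(6) j = 10 lies in [7, 12]  ✔
(7) j = 10 = 10 (first disjunct)  ✔
(8) f + g = 4 + 11 = 15  ✔
(9) j + m = 10 + 15 = 25; 25 ≤ 26  ✔
(10) min(11, 16) = 11  ✔

The assignment fails constraint 1.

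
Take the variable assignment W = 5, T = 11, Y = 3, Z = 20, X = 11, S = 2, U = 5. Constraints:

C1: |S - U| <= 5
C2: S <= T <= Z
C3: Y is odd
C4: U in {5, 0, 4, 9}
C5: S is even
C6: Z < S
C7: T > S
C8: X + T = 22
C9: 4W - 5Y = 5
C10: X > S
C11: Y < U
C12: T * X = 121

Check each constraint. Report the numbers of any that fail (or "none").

C1: |2 - 5| = 3; 3 ≤ 5  ✔
C2: values 2 <= 11 <= 20  ✔
C3: Y = 3 is odd  ✔
C4: U = 5 is in {5, 0, 4, 9}  ✔
C5: S = 2 is even  ✔
C6: Z = 20, S = 2; 20 ≥ 2 (want <)  ✘
C7: T = 11, S = 2; 11 > 2  ✔
C8: X + T = 11 + 11 = 22  ✔
C9: 4W - 5Y = 4(5) - 5(3) = 5  ✔
C10: X = 11, S = 2; 11 > 2  ✔
C11: Y = 3, U = 5; 3 < 5  ✔
C12: T * X = 11 * 11 = 121  ✔

The assignment fails constraint 6.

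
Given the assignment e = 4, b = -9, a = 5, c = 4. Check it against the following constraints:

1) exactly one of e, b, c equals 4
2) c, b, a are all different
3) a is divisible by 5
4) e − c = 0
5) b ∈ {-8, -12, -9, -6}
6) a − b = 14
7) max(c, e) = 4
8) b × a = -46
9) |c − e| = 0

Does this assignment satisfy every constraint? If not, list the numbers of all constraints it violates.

1) e=4, b=-9, c=4; 2 of them equal 4, not exactly one — violated.
2) values 4, -9, 5 are pairwise distinct — OK.
3) 5 / 5 = 1, so 5 divides 5 — OK.
4) e − c = 4 − 4 = 0 — OK.
5) b = -9 is in {-8, -12, -9, -6} — OK.
6) a − b = 5 − (-9) = 14 — OK.
7) max(4, 4) = 4 — OK.
8) b × a = -9 × 5 = -45, not -46 — violated.
9) |4 − 4| = 0 — OK.

Constraints 1 and 8 do not hold.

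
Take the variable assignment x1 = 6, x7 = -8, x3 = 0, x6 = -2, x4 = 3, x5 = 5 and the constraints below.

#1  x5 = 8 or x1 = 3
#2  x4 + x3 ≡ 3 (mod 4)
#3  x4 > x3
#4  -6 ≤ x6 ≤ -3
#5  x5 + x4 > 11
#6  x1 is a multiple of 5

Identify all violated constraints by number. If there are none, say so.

Violated: 1, 4, 5, 6.

#1 x5 = 5 ≠ 8 and x1 = 6 ≠ 3; both disjuncts false — violated.
#2 x4 + x3 = 3; 3 mod 4 = 3 — satisfied.
#3 x4 = 3, x3 = 0; 3 > 0 — satisfied.
#4 x6 = -2 is outside [-6, -3] — violated.
#5 x5 + x4 = 5 + 3 = 8; 8 ≤ 11, bound 11 not met — violated.
#6 6 = 5×1 + 1, so 5 does not divide 6 — violated.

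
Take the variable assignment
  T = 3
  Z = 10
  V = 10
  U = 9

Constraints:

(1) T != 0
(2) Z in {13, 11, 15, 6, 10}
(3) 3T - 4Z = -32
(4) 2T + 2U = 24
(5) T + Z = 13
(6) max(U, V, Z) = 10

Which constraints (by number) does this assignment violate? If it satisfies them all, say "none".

(1) T = 3, and 3 ≠ 0 — holds.
(2) Z = 10 is in {13, 11, 15, 6, 10} — holds.
(3) 3T - 4Z = 3(3) - 4(10) = -31, not -32 — does not hold.
(4) 2T + 2U = 2(3) + 2(9) = 24 — holds.
(5) T + Z = 3 + 10 = 13 — holds.
(6) max(9, 10, 10) = 10 — holds.

Violated: 3.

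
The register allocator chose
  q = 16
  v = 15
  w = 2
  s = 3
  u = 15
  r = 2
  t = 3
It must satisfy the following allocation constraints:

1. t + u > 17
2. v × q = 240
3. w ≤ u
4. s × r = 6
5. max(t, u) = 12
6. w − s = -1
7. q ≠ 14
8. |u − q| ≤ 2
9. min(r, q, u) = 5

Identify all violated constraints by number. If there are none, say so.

1. t + u = 3 + 15 = 18; 18 > 17  true
2. v × q = 15 × 16 = 240  true
3. w = 2, u = 15; 2 ≤ 15  true
4. s × r = 3 × 2 = 6  true
5. max(3, 15) = 15, not 12  false
6. w − s = 2 − 3 = -1  true
7. q = 16, and 16 ≠ 14  true
8. |15 − 16| = 1; 1 ≤ 2  true
9. min(2, 16, 15) = 2, not 5  false

The assignment fails constraints 5, 9.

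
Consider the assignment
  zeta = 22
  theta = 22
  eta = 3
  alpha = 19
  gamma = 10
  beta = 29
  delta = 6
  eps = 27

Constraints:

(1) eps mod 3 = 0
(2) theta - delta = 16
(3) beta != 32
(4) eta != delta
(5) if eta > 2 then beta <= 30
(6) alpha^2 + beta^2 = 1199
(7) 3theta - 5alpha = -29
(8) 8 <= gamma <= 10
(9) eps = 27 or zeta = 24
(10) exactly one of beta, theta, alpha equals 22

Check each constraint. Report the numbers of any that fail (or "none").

No — constraint 6 is not satisfied.

(1) 27 mod 3 = 0  true
(2) theta - delta = 22 - 6 = 16  true
(3) beta = 29, and 29 ≠ 32  true
(4) eta = 3, delta = 6; distinct  true
(5) eta = 3 > 2, so we need beta ≤ 30; beta = 29 ≤ 30  true
(6) alpha^2 + beta^2 = 19^2 + 29^2 = 361 + 841 = 1202, not 1199  false
(7) 3theta - 5alpha = 3(22) - 5(19) = -29  true
(8) gamma = 10 lies in [8, 10]  true
(9) eps = 27 = 27 (first disjunct)  true
(10) beta=29, theta=22, alpha=19; 1 of them equals 22  true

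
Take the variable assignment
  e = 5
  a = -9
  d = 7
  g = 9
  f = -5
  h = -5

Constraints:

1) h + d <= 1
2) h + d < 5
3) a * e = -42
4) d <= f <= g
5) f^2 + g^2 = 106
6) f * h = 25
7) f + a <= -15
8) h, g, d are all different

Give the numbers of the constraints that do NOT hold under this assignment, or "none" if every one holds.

1) h + d = -5 + 7 = 2; 2 > 1, bound 1 not met  false
2) h + d = -5 + 7 = 2; 2 < 5  true
3) a * e = -9 * 5 = -45, not -42  false
4) values 7, -5, 9; d = 7 is not <= f = -5  false
5) f^2 + g^2 = (-5)^2 + 9^2 = 25 + 81 = 106  true
6) f * h = -5 * (-5) = 25  true
7) f + a = -5 + (-9) = -14; -14 > -15, bound -15 not met  false
8) values -5, 9, 7 are pairwise distinct  true

Constraints 1, 3, 4, 7 are violated.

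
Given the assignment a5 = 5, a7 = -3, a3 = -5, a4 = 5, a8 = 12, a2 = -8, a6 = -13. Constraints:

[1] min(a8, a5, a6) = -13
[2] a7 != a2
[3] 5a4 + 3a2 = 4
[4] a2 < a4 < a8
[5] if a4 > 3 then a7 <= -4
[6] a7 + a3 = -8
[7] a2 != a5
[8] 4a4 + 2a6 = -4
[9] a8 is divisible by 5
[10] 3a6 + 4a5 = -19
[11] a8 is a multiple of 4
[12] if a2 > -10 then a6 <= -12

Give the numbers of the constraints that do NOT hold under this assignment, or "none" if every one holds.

Constraints 3, 5, 8, and 9 do not hold.

[1] min(12, 5, -13) = -13  holds
[2] a7 = -3, a2 = -8; distinct  holds
[3] 5a4 + 3a2 = 5(5) + 3(-8) = 1, not 4  fails
[4] values -8 < 5 < 12  holds
[5] a4 = 5 > 3, so we need a7 ≤ -4; but a7 = -3 > -4  fails
[6] a7 + a3 = -3 + (-5) = -8  holds
[7] a2 = -8, a5 = 5; distinct  holds
[8] 4a4 + 2a6 = 4(5) + 2(-13) = -6, not -4  fails
[9] 12 = 5*2 + 2, so 5 does not divide 12  fails
[10] 3a6 + 4a5 = 3(-13) + 4(5) = -19  holds
[11] 12 / 4 = 3, so 4 divides 12  holds
[12] a2 = -8 > -10, so we need a6 ≤ -12; a6 = -13 ≤ -12  holds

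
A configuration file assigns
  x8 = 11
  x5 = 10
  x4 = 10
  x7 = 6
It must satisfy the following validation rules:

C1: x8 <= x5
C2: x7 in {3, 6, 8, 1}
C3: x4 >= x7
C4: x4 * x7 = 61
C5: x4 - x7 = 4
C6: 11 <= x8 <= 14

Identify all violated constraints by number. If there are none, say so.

C1: x8 = 11, x5 = 10; 11 > 10 (want ≤)  ✗
C2: x7 = 6 is in {3, 6, 8, 1}  ✓
C3: x4 = 10, x7 = 6; 10 ≥ 6  ✓
C4: x4 * x7 = 10 * 6 = 60, not 61  ✗
C5: x4 - x7 = 10 - 6 = 4  ✓
C6: x8 = 11 lies in [11, 14]  ✓

Violated: 1 and 4.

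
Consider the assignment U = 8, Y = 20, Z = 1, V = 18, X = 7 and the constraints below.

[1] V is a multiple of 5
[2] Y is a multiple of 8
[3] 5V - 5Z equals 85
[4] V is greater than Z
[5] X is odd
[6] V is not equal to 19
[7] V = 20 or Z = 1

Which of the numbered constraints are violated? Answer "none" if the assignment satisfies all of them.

The assignment fails constraints 1 and 2.

[1] 18 = 5*3 + 3, so 5 does not divide 18 — violated.
[2] 20 = 8*2 + 4, so 8 does not divide 20 — violated.
[3] 5V - 5Z = 5(18) - 5(1) = 85 — OK.
[4] V = 18, Z = 1; 18 > 1 — OK.
[5] X = 7 is odd — OK.
[6] V = 18, and 18 ≠ 19 — OK.
[7] V = 18 ≠ 20, but Z = 1 = 1 (second disjunct) — OK.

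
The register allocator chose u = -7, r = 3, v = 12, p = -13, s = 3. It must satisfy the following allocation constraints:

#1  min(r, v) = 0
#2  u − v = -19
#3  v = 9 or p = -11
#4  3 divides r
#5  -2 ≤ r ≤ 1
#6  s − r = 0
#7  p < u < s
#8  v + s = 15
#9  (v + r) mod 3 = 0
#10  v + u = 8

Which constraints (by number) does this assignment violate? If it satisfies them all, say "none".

#1 min(3, 12) = 3, not 0 — violated.
#2 u − v = -7 − 12 = -19 — OK.
#3 v = 12 ≠ 9 and p = -13 ≠ -11; both disjuncts false — violated.
#4 3 / 3 = 1, so 3 divides 3 — OK.
#5 r = 3 is outside [-2, 1] — violated.
#6 s − r = 3 − 3 = 0 — OK.
#7 values -13 < -7 < 3 — OK.
#8 v + s = 12 + 3 = 15 — OK.
#9 v + r = 15; 15 mod 3 = 0 — OK.
#10 v + u = 12 + (-7) = 5, not 8 — violated.

No — constraints 1, 3, 5, and 10 are not satisfied.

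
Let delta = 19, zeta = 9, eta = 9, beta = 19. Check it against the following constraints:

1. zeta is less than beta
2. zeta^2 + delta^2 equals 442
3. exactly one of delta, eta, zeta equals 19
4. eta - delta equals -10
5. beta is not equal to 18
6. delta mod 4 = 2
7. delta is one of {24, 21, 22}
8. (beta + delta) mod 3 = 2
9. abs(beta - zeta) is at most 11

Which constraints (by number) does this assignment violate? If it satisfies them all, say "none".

Constraints 6 and 7 are violated.

1. zeta = 9, beta = 19; 9 < 19  yes
2. zeta^2 + delta^2 = 9^2 + 19^2 = 81 + 361 = 442  yes
3. delta=19, eta=9, zeta=9; 1 of them equals 19  yes
4. eta - delta = 9 - 19 = -10  yes
5. beta = 19, and 19 ≠ 18  yes
6. 19 mod 4 = 3, not 2  no
7. delta = 19 is not in {24, 21, 22}  no
8. beta + delta = 38; 38 mod 3 = 2  yes
9. abs(19 - 9) = 10; 10 ≤ 11  yes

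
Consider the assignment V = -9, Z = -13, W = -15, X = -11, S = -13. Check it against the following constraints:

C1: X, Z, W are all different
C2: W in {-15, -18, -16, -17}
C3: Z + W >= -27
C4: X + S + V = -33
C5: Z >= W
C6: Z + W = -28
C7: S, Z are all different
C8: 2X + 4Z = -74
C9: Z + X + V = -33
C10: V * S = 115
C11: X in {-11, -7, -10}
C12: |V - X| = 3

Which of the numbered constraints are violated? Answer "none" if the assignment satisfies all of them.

C1: values -11, -13, -15 are pairwise distinct — holds.
C2: W = -15 is in {-15, -18, -16, -17} — holds.
C3: Z + W = -13 + (-15) = -28; -28 < -27, bound -27 not met — does not hold.
C4: X + S + V = -11 + (-13) + (-9) = -33 — holds.
C5: Z = -13, W = -15; -13 ≥ -15 — holds.
C6: Z + W = -13 + (-15) = -28 — holds.
C7: S = Z = -13, not all different — does not hold.
C8: 2X + 4Z = 2(-11) + 4(-13) = -74 — holds.
C9: Z + X + V = -13 + (-11) + (-9) = -33 — holds.
C10: V * S = -9 * (-13) = 117, not 115 — does not hold.
C11: X = -11 is in {-11, -7, -10} — holds.
C12: |-9 - (-11)| = 2, not 3 — does not hold.

No — constraints 3, 7, 10, and 12 are not satisfied.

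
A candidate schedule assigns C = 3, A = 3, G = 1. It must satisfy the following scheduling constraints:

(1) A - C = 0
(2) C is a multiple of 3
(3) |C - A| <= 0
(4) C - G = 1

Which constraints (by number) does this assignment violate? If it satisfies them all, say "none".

(1) A - C = 3 - 3 = 0  OK
(2) 3 / 3 = 1, so 3 divides 3  OK
(3) |3 - 3| = 0; 0 ≤ 0  OK
(4) C - G = 3 - 1 = 2, not 1  FAIL

Constraint 4 is violated.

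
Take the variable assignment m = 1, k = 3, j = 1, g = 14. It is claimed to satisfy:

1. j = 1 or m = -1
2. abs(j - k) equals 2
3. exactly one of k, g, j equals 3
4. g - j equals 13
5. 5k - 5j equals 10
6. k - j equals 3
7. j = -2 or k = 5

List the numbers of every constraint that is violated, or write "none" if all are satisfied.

Constraints 6 and 7 do not hold.

1. j = 1 = 1 (first disjunct) — holds.
2. abs(1 - 3) = 2 — holds.
3. k=3, g=14, j=1; 1 of them equals 3 — holds.
4. g - j = 14 - 1 = 13 — holds.
5. 5k - 5j = 5(3) - 5(1) = 10 — holds.
6. k - j = 3 - 1 = 2, not 3 — fails.
7. j = 1 ≠ -2 and k = 3 ≠ 5; both disjuncts false — fails.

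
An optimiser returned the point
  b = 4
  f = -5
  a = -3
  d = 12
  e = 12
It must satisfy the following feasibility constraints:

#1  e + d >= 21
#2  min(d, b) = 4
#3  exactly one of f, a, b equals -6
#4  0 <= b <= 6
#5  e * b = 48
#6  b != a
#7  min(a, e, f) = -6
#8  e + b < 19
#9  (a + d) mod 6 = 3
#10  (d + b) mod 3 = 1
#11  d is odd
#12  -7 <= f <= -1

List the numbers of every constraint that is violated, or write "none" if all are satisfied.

#1 e + d = 12 + 12 = 24; 24 ≥ 21 — holds.
#2 min(12, 4) = 4 — holds.
#3 f=-5, a=-3, b=4; 0 of them equal -6, not exactly one — fails.
#4 b = 4 lies in [0, 6] — holds.
#5 e * b = 12 * 4 = 48 — holds.
#6 b = 4, a = -3; distinct — holds.
#7 min(-3, 12, -5) = -5, not -6 — fails.
#8 e + b = 12 + 4 = 16; 16 < 19 — holds.
#9 a + d = 9; 9 mod 6 = 3 — holds.
#10 d + b = 16; 16 mod 3 = 1 — holds.
#11 d = 12 is even — fails.
#12 f = -5 lies in [-7, -1] — holds.

No — constraints 3, 7, and 11 are not satisfied.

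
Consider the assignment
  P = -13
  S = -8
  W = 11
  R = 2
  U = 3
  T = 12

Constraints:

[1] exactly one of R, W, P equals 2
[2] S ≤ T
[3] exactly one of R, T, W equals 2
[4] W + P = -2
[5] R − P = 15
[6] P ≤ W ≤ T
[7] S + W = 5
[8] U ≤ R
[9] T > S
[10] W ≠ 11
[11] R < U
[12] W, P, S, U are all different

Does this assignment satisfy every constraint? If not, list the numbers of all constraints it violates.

[1] R=2, W=11, P=-13; 1 of them equals 2 — OK.
[2] S = -8, T = 12; -8 ≤ 12 — OK.
[3] R=2, T=12, W=11; 1 of them equals 2 — OK.
[4] W + P = 11 + (-13) = -2 — OK.
[5] R − P = 2 − (-13) = 15 — OK.
[6] values -13 ≤ 11 ≤ 12 — OK.
[7] S + W = -8 + 11 = 3, not 5 — violated.
[8] U = 3, R = 2; 3 > 2 (want ≤) — violated.
[9] T = 12, S = -8; 12 > -8 — OK.
[10] W = 11, but 11 is required to differ — violated.
[11] R = 2, U = 3; 2 < 3 — OK.
[12] values 11, -13, -8, 3 are pairwise distinct — OK.

The assignment fails constraints 7, 8, 10.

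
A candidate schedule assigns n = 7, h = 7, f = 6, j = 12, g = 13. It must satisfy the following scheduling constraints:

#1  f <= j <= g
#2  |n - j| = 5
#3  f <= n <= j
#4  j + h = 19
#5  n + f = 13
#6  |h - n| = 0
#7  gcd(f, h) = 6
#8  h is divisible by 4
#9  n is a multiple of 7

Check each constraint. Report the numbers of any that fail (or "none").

No — constraints 7 and 8 are not satisfied.

#1 values 6 <= 12 <= 13 — holds.
#2 |7 - 12| = 5 — holds.
#3 values 6 <= 7 <= 12 — holds.
#4 j + h = 12 + 7 = 19 — holds.
#5 n + f = 7 + 6 = 13 — holds.
#6 |7 - 7| = 0 — holds.
#7 gcd(6, 7) = 1, not 6 — fails.
#8 7 = 4*1 + 3, so 4 does not divide 7 — fails.
#9 7 / 7 = 1, so 7 divides 7 — holds.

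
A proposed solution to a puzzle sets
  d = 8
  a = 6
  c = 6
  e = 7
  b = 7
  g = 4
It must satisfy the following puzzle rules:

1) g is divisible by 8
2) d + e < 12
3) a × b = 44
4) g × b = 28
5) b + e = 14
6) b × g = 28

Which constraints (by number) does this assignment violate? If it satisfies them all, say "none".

Violated: 1, 2, and 3.

1) 4 = 8×0 + 4, so 8 does not divide 4  fails
2) d + e = 8 + 7 = 15; 15 ≥ 12, bound 12 not met  fails
3) a × b = 6 × 7 = 42, not 44  fails
4) g × b = 4 × 7 = 28  holds
5) b + e = 7 + 7 = 14  holds
6) b × g = 7 × 4 = 28  holds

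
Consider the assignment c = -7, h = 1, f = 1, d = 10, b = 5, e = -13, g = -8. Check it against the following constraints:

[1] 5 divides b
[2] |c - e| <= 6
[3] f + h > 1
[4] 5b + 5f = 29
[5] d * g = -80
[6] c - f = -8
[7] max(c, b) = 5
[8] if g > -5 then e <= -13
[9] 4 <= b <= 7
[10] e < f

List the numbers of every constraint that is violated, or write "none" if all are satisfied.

No — constraint 4 is not satisfied.

[1] 5 / 5 = 1, so 5 divides 5 — satisfied.
[2] |-7 - (-13)| = 6; 6 ≤ 6 — satisfied.
[3] f + h = 1 + 1 = 2; 2 > 1 — satisfied.
[4] 5b + 5f = 5(5) + 5(1) = 30, not 29 — violated.
[5] d * g = 10 * (-8) = -80 — satisfied.
[6] c - f = -7 - 1 = -8 — satisfied.
[7] max(-7, 5) = 5 — satisfied.
[8] g = -8, not > -5; antecedent false, conditional vacuously true — satisfied.
[9] b = 5 lies in [4, 7] — satisfied.
[10] e = -13, f = 1; -13 < 1 — satisfied.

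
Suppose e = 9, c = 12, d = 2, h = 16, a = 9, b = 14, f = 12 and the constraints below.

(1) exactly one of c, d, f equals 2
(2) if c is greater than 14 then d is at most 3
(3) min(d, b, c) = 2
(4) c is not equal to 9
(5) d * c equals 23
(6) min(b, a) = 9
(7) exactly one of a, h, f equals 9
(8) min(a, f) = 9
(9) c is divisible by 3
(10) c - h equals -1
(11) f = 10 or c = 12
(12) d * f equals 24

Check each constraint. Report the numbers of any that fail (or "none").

(1) c=12, d=2, f=12; 1 of them equals 2  ✓
(2) c = 12, not > 14; antecedent false, conditional vacuously true  ✓
(3) min(2, 14, 12) = 2  ✓
(4) c = 12, and 12 ≠ 9  ✓
(5) d * c = 2 * 12 = 24, not 23  ✗
(6) min(14, 9) = 9  ✓
(7) a=9, h=16, f=12; 1 of them equals 9  ✓
(8) min(9, 12) = 9  ✓
(9) 12 / 3 = 4, so 3 divides 12  ✓
(10) c - h = 12 - 16 = -4, not -1  ✗
(11) f = 12 ≠ 10, but c = 12 = 12 (second disjunct)  ✓
(12) d * f = 2 * 12 = 24  ✓

Constraints 5 and 10 are violated.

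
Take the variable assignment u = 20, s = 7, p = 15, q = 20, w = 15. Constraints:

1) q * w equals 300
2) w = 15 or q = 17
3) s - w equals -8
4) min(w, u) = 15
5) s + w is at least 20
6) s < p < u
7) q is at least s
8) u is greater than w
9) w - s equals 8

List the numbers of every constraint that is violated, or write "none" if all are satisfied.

No violations.

1) q * w = 20 * 15 = 300  true
2) w = 15 = 15 (first disjunct)  true
3) s - w = 7 - 15 = -8  true
4) min(15, 20) = 15  true
5) s + w = 7 + 15 = 22; 22 ≥ 20  true
6) values 7 < 15 < 20  true
7) q = 20, s = 7; 20 ≥ 7  true
8) u = 20, w = 15; 20 > 15  true
9) w - s = 15 - 7 = 8  true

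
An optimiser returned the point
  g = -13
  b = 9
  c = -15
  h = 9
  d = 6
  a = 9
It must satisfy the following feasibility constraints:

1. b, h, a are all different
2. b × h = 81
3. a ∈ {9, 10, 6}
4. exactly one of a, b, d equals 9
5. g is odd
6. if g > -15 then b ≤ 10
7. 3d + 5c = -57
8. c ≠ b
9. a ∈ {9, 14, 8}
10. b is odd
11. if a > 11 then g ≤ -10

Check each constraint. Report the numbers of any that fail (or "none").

1. b = h = 9, not all different  fails
2. b × h = 9 × 9 = 81  holds
3. a = 9 is in {9, 10, 6}  holds
4. a=9, b=9, d=6; 2 of them equal 9, not exactly one  fails
5. g = -13 is odd  holds
6. g = -13 > -15, so we need b ≤ 10; b = 9 ≤ 10  holds
7. 3d + 5c = 3(6) + 5(-15) = -57  holds
8. c = -15, b = 9; distinct  holds
9. a = 9 is in {9, 14, 8}  holds
10. b = 9 is odd  holds
11. a = 9, not > 11; antecedent false, conditional vacuously true  holds

No — constraints 1, 4 are not satisfied.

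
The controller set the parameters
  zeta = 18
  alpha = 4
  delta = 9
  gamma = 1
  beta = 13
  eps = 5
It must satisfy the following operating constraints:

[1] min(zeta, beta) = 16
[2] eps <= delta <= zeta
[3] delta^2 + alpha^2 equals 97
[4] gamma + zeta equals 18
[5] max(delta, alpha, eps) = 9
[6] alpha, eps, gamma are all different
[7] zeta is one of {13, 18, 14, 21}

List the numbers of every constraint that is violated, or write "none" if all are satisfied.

[1] min(18, 13) = 13, not 16 — violated.
[2] values 5 <= 9 <= 18 — satisfied.
[3] delta^2 + alpha^2 = 9^2 + 4^2 = 81 + 16 = 97 — satisfied.
[4] gamma + zeta = 1 + 18 = 19, not 18 — violated.
[5] max(9, 4, 5) = 9 — satisfied.
[6] values 4, 5, 1 are pairwise distinct — satisfied.
[7] zeta = 18 is in {13, 18, 14, 21} — satisfied.

Constraints 1, 4 do not hold.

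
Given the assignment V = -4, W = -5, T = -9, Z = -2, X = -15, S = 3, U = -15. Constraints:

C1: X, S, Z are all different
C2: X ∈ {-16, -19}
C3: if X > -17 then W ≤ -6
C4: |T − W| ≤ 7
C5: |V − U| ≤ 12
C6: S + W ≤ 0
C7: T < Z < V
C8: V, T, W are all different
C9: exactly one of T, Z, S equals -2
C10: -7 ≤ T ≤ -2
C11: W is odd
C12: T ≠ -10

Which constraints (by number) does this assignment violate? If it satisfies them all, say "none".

Constraints 2, 3, 7, and 10 do not hold.

C1: values -15, 3, -2 are pairwise distinct — OK.
C2: X = -15 is not in {-16, -19} — violated.
C3: X = -15 > -17, so we need W ≤ -6; but W = -5 > -6 — violated.
C4: |-9 − (-5)| = 4; 4 ≤ 7 — OK.
C5: |-4 − (-15)| = 11; 11 ≤ 12 — OK.
C6: S + W = 3 + (-5) = -2; -2 ≤ 0 — OK.
C7: values -9, -2, -4; Z = -2 is not < V = -4 — violated.
C8: values -4, -9, -5 are pairwise distinct — OK.
C9: T=-9, Z=-2, S=3; 1 of them equals -2 — OK.
C10: T = -9 is outside [-7, -2] — violated.
C11: W = -5 is odd — OK.
C12: T = -9, and -9 ≠ -10 — OK.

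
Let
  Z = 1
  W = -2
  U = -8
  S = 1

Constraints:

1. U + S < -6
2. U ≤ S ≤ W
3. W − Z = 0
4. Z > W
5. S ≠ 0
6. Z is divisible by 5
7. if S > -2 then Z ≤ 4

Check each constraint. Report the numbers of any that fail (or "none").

The assignment fails constraints 2, 3, 6.

1. U + S = -8 + 1 = -7; -7 < -6 — OK.
2. values -8, 1, -2; S = 1 is not ≤ W = -2 — violated.
3. W − Z = -2 − 1 = -3, not 0 — violated.
4. Z = 1, W = -2; 1 > -2 — OK.
5. S = 1, and 1 ≠ 0 — OK.
6. 1 = 5×0 + 1, so 5 does not divide 1 — violated.
7. S = 1 > -2, so we need Z ≤ 4; Z = 1 ≤ 4 — OK.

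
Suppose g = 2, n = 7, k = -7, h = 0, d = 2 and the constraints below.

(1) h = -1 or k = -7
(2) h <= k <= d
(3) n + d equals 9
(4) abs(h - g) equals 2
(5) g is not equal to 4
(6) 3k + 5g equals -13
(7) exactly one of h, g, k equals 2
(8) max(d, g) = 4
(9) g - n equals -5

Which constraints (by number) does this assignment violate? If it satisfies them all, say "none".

The assignment fails constraints 2, 6, and 8.

(1) h = 0 ≠ -1, but k = -7 = -7 (second disjunct) — OK.
(2) values 0, -7, 2; h = 0 is not <= k = -7 — violated.
(3) n + d = 7 + 2 = 9 — OK.
(4) abs(0 - 2) = 2 — OK.
(5) g = 2, and 2 ≠ 4 — OK.
(6) 3k + 5g = 3(-7) + 5(2) = -11, not -13 — violated.
(7) h=0, g=2, k=-7; 1 of them equals 2 — OK.
(8) max(2, 2) = 2, not 4 — violated.
(9) g - n = 2 - 7 = -5 — OK.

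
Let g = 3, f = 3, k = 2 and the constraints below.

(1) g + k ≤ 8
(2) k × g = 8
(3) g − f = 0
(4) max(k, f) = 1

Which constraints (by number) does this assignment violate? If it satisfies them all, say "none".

The assignment fails constraints 2 and 4.

(1) g + k = 3 + 2 = 5; 5 ≤ 8 — satisfied.
(2) k × g = 2 × 3 = 6, not 8 — violated.
(3) g − f = 3 − 3 = 0 — satisfied.
(4) max(2, 3) = 3, not 1 — violated.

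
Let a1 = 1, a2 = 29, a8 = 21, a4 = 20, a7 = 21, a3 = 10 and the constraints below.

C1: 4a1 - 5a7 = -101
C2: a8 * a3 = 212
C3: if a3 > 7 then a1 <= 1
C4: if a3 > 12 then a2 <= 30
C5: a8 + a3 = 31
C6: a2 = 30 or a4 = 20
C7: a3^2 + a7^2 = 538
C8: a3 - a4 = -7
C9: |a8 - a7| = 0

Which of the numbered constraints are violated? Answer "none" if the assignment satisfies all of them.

Constraints 2, 7, and 8 are violated.

C1: 4a1 - 5a7 = 4(1) - 5(21) = -101 — holds.
C2: a8 * a3 = 21 * 10 = 210, not 212 — does not hold.
C3: a3 = 10 > 7, so we need a1 ≤ 1; a1 = 1 ≤ 1 — holds.
C4: a3 = 10, not > 12; antecedent false, conditional vacuously true — holds.
C5: a8 + a3 = 21 + 10 = 31 — holds.
C6: a2 = 29 ≠ 30, but a4 = 20 = 20 (second disjunct) — holds.
C7: a3^2 + a7^2 = 10^2 + 21^2 = 100 + 441 = 541, not 538 — does not hold.
C8: a3 - a4 = 10 - 20 = -10, not -7 — does not hold.
C9: |21 - 21| = 0 — holds.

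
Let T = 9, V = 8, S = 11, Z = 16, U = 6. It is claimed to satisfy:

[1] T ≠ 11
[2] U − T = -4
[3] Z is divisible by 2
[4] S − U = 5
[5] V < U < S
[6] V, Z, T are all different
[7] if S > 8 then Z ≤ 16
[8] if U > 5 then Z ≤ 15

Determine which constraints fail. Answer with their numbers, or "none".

The assignment fails constraints 2, 5, 8.

[1] T = 9, and 9 ≠ 11 — satisfied.
[2] U − T = 6 − 9 = -3, not -4 — violated.
[3] 16 / 2 = 8, so 2 divides 16 — satisfied.
[4] S − U = 11 − 6 = 5 — satisfied.
[5] values 8, 6, 11; V = 8 is not < U = 6 — violated.
[6] values 8, 16, 9 are pairwise distinct — satisfied.
[7] S = 11 > 8, so we need Z ≤ 16; Z = 16 ≤ 16 — satisfied.
[8] U = 6 > 5, so we need Z ≤ 15; but Z = 16 > 15 — violated.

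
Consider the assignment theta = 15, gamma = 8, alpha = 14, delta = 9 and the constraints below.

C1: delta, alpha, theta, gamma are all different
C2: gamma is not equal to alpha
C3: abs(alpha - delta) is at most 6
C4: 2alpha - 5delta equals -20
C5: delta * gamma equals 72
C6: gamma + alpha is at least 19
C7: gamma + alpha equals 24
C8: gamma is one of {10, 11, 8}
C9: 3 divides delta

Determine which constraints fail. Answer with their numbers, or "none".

Constraints 4, 7 are violated.

C1: values 9, 14, 15, 8 are pairwise distinct — holds.
C2: gamma = 8, alpha = 14; distinct — holds.
C3: abs(14 - 9) = 5; 5 ≤ 6 — holds.
C4: 2alpha - 5delta = 2(14) - 5(9) = -17, not -20 — fails.
C5: delta * gamma = 9 * 8 = 72 — holds.
C6: gamma + alpha = 8 + 14 = 22; 22 ≥ 19 — holds.
C7: gamma + alpha = 8 + 14 = 22, not 24 — fails.
C8: gamma = 8 is in {10, 11, 8} — holds.
C9: 9 / 3 = 3, so 3 divides 9 — holds.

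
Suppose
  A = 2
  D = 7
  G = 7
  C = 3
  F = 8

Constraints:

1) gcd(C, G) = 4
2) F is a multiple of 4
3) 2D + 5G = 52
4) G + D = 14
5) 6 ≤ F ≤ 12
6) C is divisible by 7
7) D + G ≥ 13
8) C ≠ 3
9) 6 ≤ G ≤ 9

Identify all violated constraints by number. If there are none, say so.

The assignment fails constraints 1, 3, 6, and 8.

1) gcd(3, 7) = 1, not 4 — does not hold.
2) 8 / 4 = 2, so 4 divides 8 — holds.
3) 2D + 5G = 2(7) + 5(7) = 49, not 52 — does not hold.
4) G + D = 7 + 7 = 14 — holds.
5) F = 8 lies in [6, 12] — holds.
6) 3 = 7×0 + 3, so 7 does not divide 3 — does not hold.
7) D + G = 7 + 7 = 14; 14 ≥ 13 — holds.
8) C = 3, but 3 is required to differ — does not hold.
9) G = 7 lies in [6, 9] — holds.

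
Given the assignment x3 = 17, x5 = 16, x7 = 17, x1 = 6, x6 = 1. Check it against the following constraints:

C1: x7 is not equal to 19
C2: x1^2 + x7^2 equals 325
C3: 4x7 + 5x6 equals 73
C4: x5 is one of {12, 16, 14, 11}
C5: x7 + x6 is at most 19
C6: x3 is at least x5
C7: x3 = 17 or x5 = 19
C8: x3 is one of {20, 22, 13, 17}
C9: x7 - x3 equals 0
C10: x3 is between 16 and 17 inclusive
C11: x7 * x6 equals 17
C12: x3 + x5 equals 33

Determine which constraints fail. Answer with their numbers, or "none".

C1: x7 = 17, and 17 ≠ 19  true
C2: x1^2 + x7^2 = 6^2 + 17^2 = 36 + 289 = 325  true
C3: 4x7 + 5x6 = 4(17) + 5(1) = 73  true
C4: x5 = 16 is in {12, 16, 14, 11}  true
C5: x7 + x6 = 17 + 1 = 18; 18 ≤ 19  true
C6: x3 = 17, x5 = 16; 17 ≥ 16  true
C7: x3 = 17 = 17 (first disjunct)  true
C8: x3 = 17 is in {20, 22, 13, 17}  true
C9: x7 - x3 = 17 - 17 = 0  true
C10: x3 = 17 lies in [16, 17]  true
C11: x7 * x6 = 17 * 1 = 17  true
C12: x3 + x5 = 17 + 16 = 33  true

The assignment satisfies every constraint.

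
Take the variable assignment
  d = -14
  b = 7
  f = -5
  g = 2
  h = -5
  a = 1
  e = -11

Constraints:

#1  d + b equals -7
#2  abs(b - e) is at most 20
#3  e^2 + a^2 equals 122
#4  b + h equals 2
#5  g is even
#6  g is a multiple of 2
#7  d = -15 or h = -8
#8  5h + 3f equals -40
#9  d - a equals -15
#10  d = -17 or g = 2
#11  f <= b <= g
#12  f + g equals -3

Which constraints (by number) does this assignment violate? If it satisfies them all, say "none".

The assignment fails constraints 7 and 11.

#1 d + b = -14 + 7 = -7  yes
#2 abs(7 - (-11)) = 18; 18 ≤ 20  yes
#3 e^2 + a^2 = (-11)^2 + 1^2 = 121 + 1 = 122  yes
#4 b + h = 7 + (-5) = 2  yes
#5 g = 2 is even  yes
#6 2 / 2 = 1, so 2 divides 2  yes
#7 d = -14 ≠ -15 and h = -5 ≠ -8; both disjuncts false  no
#8 5h + 3f = 5(-5) + 3(-5) = -40  yes
#9 d - a = -14 - 1 = -15  yes
#10 d = -14 ≠ -17, but g = 2 = 2 (second disjunct)  yes
#11 values -5, 7, 2; b = 7 is not <= g = 2  no
#12 f + g = -5 + 2 = -3  yes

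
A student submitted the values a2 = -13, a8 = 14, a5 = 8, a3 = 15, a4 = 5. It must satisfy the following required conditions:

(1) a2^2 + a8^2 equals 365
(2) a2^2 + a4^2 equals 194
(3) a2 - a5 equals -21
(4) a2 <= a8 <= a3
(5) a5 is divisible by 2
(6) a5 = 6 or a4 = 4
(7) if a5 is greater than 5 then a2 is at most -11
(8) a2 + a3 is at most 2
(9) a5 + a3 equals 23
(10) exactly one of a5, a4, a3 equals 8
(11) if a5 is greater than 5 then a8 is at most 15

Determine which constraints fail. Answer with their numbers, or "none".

(1) a2^2 + a8^2 = (-13)^2 + 14^2 = 169 + 196 = 365  ✔
(2) a2^2 + a4^2 = (-13)^2 + 5^2 = 169 + 25 = 194  ✔
(3) a2 - a5 = -13 - 8 = -21  ✔
(4) values -13 <= 14 <= 15  ✔
(5) 8 / 2 = 4, so 2 divides 8  ✔
(6) a5 = 8 ≠ 6 and a4 = 5 ≠ 4; both disjuncts false  ✘
(7) a5 = 8 > 5, so we need a2 ≤ -11; a2 = -13 ≤ -11  ✔
(8) a2 + a3 = -13 + 15 = 2; 2 ≤ 2  ✔
(9) a5 + a3 = 8 + 15 = 23  ✔
(10) a5=8, a4=5, a3=15; 1 of them equals 8  ✔
(11) a5 = 8 > 5, so we need a8 ≤ 15; a8 = 14 ≤ 15  ✔

Constraint 6 is violated.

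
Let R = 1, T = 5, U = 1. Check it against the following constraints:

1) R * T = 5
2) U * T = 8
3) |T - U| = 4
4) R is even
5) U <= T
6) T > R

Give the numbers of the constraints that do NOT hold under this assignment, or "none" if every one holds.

1) R * T = 1 * 5 = 5 — holds.
2) U * T = 1 * 5 = 5, not 8 — fails.
3) |5 - 1| = 4 — holds.
4) R = 1 is odd — fails.
5) U = 1, T = 5; 1 ≤ 5 — holds.
6) T = 5, R = 1; 5 > 1 — holds.

Violated: 2, 4.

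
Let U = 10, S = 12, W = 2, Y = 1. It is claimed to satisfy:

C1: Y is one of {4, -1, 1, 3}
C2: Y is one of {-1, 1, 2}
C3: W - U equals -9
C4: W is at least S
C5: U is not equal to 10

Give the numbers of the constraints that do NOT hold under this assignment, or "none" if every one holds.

Constraints 3, 4, 5 are violated.

C1: Y = 1 is in {4, -1, 1, 3}  OK
C2: Y = 1 is in {-1, 1, 2}  OK
C3: W - U = 2 - 10 = -8, not -9  FAIL
C4: W = 2, S = 12; 2 < 12 (want ≥)  FAIL
C5: U = 10, but 10 is required to differ  FAIL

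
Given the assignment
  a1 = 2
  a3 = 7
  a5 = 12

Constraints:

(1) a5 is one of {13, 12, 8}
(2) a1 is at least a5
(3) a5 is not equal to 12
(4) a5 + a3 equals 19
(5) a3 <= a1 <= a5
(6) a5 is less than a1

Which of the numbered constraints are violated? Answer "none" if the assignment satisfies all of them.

(1) a5 = 12 is in {13, 12, 8} — holds.
(2) a1 = 2, a5 = 12; 2 < 12 (want ≥) — fails.
(3) a5 = 12, but 12 is required to differ — fails.
(4) a5 + a3 = 12 + 7 = 19 — holds.
(5) values 7, 2, 12; a3 = 7 is not <= a1 = 2 — fails.
(6) a5 = 12, a1 = 2; 12 ≥ 2 (want <) — fails.

No — constraints 2, 3, 5, and 6 are not satisfied.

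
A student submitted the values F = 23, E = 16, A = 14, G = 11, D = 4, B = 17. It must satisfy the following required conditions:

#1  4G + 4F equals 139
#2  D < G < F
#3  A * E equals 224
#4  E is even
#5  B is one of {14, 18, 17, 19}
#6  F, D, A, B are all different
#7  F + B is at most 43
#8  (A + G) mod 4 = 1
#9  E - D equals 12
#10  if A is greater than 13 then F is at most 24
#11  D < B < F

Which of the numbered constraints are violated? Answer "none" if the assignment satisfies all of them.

#1 4G + 4F = 4(11) + 4(23) = 136, not 139  ✘
#2 values 4 < 11 < 23  ✔
#3 A * E = 14 * 16 = 224  ✔
#4 E = 16 is even  ✔
#5 B = 17 is in {14, 18, 17, 19}  ✔
#6 values 23, 4, 14, 17 are pairwise distinct  ✔
#7 F + B = 23 + 17 = 40; 40 ≤ 43  ✔
#8 A + G = 25; 25 mod 4 = 1  ✔
#9 E - D = 16 - 4 = 12  ✔
#10 A = 14 > 13, so we need F ≤ 24; F = 23 ≤ 24  ✔
#11 values 4 < 17 < 23  ✔

Violated: 1.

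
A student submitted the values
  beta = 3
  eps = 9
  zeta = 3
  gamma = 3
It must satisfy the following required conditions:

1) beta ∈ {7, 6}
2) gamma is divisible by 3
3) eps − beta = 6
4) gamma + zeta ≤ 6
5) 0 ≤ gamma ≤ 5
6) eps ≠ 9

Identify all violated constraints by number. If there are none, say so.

1) beta = 3 is not in {7, 6} — violated.
2) 3 / 3 = 1, so 3 divides 3 — OK.
3) eps − beta = 9 − 3 = 6 — OK.
4) gamma + zeta = 3 + 3 = 6; 6 ≤ 6 — OK.
5) gamma = 3 lies in [0, 5] — OK.
6) eps = 9, but 9 is required to differ — violated.

Constraints 1 and 6 do not hold.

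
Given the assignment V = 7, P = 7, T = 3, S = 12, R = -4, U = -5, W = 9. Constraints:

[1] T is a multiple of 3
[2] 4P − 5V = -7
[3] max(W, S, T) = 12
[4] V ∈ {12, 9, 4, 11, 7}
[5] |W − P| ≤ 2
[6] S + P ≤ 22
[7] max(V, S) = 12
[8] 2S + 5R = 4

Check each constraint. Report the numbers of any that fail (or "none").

All constraints are satisfied.

[1] 3 / 3 = 1, so 3 divides 3 — OK.
[2] 4P − 5V = 4(7) − 5(7) = -7 — OK.
[3] max(9, 12, 3) = 12 — OK.
[4] V = 7 is in {12, 9, 4, 11, 7} — OK.
[5] |9 − 7| = 2; 2 ≤ 2 — OK.
[6] S + P = 12 + 7 = 19; 19 ≤ 22 — OK.
[7] max(7, 12) = 12 — OK.
[8] 2S + 5R = 2(12) + 5(-4) = 4 — OK.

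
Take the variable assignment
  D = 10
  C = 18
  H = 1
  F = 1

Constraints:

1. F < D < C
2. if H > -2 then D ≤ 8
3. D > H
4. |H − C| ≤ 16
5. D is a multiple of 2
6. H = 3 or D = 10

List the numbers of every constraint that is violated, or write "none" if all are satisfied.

1. values 1 < 10 < 18 — satisfied.
2. H = 1 > -2, so we need D ≤ 8; but D = 10 > 8 — violated.
3. D = 10, H = 1; 10 > 1 — satisfied.
4. |1 − 18| = 17; 17 > 16, exceeds bound 16 — violated.
5. 10 / 2 = 5, so 2 divides 10 — satisfied.
6. H = 1 ≠ 3, but D = 10 = 10 (second disjunct) — satisfied.

The assignment fails constraints 2 and 4.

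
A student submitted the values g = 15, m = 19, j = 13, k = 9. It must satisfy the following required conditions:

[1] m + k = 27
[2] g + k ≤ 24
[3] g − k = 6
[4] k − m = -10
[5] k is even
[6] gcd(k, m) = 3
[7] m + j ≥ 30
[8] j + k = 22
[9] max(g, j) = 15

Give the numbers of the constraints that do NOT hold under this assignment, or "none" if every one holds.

Violated: 1, 5, 6.

[1] m + k = 19 + 9 = 28, not 27 — violated.
[2] g + k = 15 + 9 = 24; 24 ≤ 24 — OK.
[3] g − k = 15 − 9 = 6 — OK.
[4] k − m = 9 − 19 = -10 — OK.
[5] k = 9 is odd — violated.
[6] gcd(9, 19) = 1, not 3 — violated.
[7] m + j = 19 + 13 = 32; 32 ≥ 30 — OK.
[8] j + k = 13 + 9 = 22 — OK.
[9] max(15, 13) = 15 — OK.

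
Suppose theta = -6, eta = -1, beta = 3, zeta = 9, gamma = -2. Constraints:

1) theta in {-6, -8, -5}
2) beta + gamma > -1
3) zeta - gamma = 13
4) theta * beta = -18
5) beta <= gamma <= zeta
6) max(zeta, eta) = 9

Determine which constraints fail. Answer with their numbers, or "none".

1) theta = -6 is in {-6, -8, -5} — satisfied.
2) beta + gamma = 3 + (-2) = 1; 1 > -1 — satisfied.
3) zeta - gamma = 9 - (-2) = 11, not 13 — violated.
4) theta * beta = -6 * 3 = -18 — satisfied.
5) values 3, -2, 9; beta = 3 is not <= gamma = -2 — violated.
6) max(9, -1) = 9 — satisfied.

The assignment fails constraints 3 and 5.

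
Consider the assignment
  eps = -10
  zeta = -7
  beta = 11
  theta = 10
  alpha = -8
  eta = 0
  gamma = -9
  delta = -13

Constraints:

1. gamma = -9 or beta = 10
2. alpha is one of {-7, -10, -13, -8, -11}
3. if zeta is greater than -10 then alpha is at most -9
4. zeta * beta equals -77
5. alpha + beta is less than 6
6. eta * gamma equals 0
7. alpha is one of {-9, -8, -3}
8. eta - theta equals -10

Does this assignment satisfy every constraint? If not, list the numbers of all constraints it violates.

The assignment fails constraint 3.

1. gamma = -9 = -9 (first disjunct) — satisfied.
2. alpha = -8 is in {-7, -10, -13, -8, -11} — satisfied.
3. zeta = -7 > -10, so we need alpha ≤ -9; but alpha = -8 > -9 — violated.
4. zeta * beta = -7 * 11 = -77 — satisfied.
5. alpha + beta = -8 + 11 = 3; 3 < 6 — satisfied.
6. eta * gamma = 0 * (-9) = 0 — satisfied.
7. alpha = -8 is in {-9, -8, -3} — satisfied.
8. eta - theta = 0 - 10 = -10 — satisfied.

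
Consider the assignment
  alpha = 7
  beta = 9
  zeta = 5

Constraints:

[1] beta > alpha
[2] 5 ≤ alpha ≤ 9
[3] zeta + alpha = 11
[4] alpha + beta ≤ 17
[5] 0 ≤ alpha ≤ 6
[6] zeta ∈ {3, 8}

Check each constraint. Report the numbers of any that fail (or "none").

[1] beta = 9, alpha = 7; 9 > 7 — satisfied.
[2] alpha = 7 lies in [5, 9] — satisfied.
[3] zeta + alpha = 5 + 7 = 12, not 11 — violated.
[4] alpha + beta = 7 + 9 = 16; 16 ≤ 17 — satisfied.
[5] alpha = 7 is outside [0, 6] — violated.
[6] zeta = 5 is not in {3, 8} — violated.

Violated: 3, 5, and 6.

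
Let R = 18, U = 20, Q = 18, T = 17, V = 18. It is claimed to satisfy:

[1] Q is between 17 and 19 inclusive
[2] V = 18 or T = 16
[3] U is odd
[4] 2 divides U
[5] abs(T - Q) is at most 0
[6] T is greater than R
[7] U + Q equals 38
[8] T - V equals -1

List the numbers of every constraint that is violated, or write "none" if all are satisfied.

The assignment fails constraints 3, 5, 6.

[1] Q = 18 lies in [17, 19] — OK.
[2] V = 18 = 18 (first disjunct) — OK.
[3] U = 20 is even — violated.
[4] 20 / 2 = 10, so 2 divides 20 — OK.
[5] abs(17 - 18) = 1; 1 > 0, exceeds bound 0 — violated.
[6] T = 17, R = 18; 17 ≤ 18 (want >) — violated.
[7] U + Q = 20 + 18 = 38 — OK.
[8] T - V = 17 - 18 = -1 — OK.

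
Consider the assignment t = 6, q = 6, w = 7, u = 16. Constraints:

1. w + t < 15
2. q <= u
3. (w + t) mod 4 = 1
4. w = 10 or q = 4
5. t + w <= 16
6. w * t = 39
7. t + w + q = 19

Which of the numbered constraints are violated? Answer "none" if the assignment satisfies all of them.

No — constraints 4, 6 are not satisfied.

1. w + t = 7 + 6 = 13; 13 < 15  holds
2. q = 6, u = 16; 6 ≤ 16  holds
3. w + t = 13; 13 mod 4 = 1  holds
4. w = 7 ≠ 10 and q = 6 ≠ 4; both disjuncts false  fails
5. t + w = 6 + 7 = 13; 13 ≤ 16  holds
6. w * t = 7 * 6 = 42, not 39  fails
7. t + w + q = 6 + 7 + 6 = 19  holds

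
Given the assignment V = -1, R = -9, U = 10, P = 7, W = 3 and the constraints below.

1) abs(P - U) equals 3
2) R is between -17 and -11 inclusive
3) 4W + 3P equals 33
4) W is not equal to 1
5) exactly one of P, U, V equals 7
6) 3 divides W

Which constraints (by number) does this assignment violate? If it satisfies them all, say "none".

1) abs(7 - 10) = 3 — holds.
2) R = -9 is outside [-17, -11] — does not hold.
3) 4W + 3P = 4(3) + 3(7) = 33 — holds.
4) W = 3, and 3 ≠ 1 — holds.
5) P=7, U=10, V=-1; 1 of them equals 7 — holds.
6) 3 / 3 = 1, so 3 divides 3 — holds.

No — constraint 2 is not satisfied.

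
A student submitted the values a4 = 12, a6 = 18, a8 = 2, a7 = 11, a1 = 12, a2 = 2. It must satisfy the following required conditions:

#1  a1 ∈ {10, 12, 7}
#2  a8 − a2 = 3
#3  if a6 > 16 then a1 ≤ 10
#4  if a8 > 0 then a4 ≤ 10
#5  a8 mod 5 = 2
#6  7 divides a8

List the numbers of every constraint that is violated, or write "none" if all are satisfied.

#1 a1 = 12 is in {10, 12, 7} — holds.
#2 a8 − a2 = 2 − 2 = 0, not 3 — does not hold.
#3 a6 = 18 > 16, so we need a1 ≤ 10; but a1 = 12 > 10 — does not hold.
#4 a8 = 2 > 0, so we need a4 ≤ 10; but a4 = 12 > 10 — does not hold.
#5 2 mod 5 = 2 — holds.
#6 2 = 7×0 + 2, so 7 does not divide 2 — does not hold.

The assignment fails constraints 2, 3, 4, and 6.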